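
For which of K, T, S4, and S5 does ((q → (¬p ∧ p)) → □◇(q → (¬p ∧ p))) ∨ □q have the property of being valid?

S5

S4-tableau for the negation ¬(((q → (¬p ∧ p)) → □◇(q → (¬p ∧ p))) ∨ □q):
1. ¬(((q → (¬p ∧ p)) → □◇(q → (¬p ∧ p))) ∨ □q), 0
2. ¬((q → (¬p ∧ p)) → □◇(q → (¬p ∧ p))), 0
3. ¬□q, 0
4. q → (¬p ∧ p), 0
5. ¬□◇(q → (¬p ∧ p)), 0
6. ¬q, 0
7. ¬q, 1
8. ¬◇(q → (¬p ∧ p)), 2
9. ¬(q → (¬p ∧ p)), 2
10. q, 2
11. ¬(¬p ∧ p), 2
12. ¬p, 2
Accessibility: 0R0, 0R1, 0R2, 1R1, 2R2
Complete open branch: countermodel on an S4-frame, so not valid in S4, nor in K, T (the same frame is also a K-frame and a T-frame).
S5-tableau for the negation ¬(((q → (¬p ∧ p)) → □◇(q → (¬p ∧ p))) ∨ □q):
1. ¬(((q → (¬p ∧ p)) → □◇(q → (¬p ∧ p))) ∨ □q), 0
2. ¬((q → (¬p ∧ p)) → □◇(q → (¬p ∧ p))), 0
3. ¬□q, 0
4. q → (¬p ∧ p), 0
5. ¬□◇(q → (¬p ∧ p)), 0
6. ¬q, 0
7. ¬q, 1
8. ¬◇(q → (¬p ∧ p)), 2
9. ¬(q → (¬p ∧ p)), 0
10. q, 0
11. ¬(¬p ∧ p), 0
Accessibility: 0R0, 0R1, 0R2, 1R0, 1R1, 1R2, 2R0, 2R1, 2R2
Branch closes: q and ¬q both at 0.
Every branch closes (one shown): valid in S5.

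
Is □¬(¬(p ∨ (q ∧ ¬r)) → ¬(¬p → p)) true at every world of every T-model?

Not valid

Tableau for the negation ¬□¬(¬(p ∨ (q ∧ ¬r)) → ¬(¬p → p)):
1. ¬□¬(¬(p ∨ (q ∧ ¬r)) → ¬(¬p → p)), u
2. ¬(p ∨ (q ∧ ¬r)) → ¬(¬p → p), v
3. ¬(¬p → p), v
4. ¬p, v
Accessibility: uRu, uRv, vRv
The negation has an open branch (countermodel exists).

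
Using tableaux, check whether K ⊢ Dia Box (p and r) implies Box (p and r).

Not valid

Tableau for the negation not (Dia Box (p and r) implies Box (p and r)):
1. not (Dia Box (p and r) implies Box (p and r)), w0
2. Dia Box (p and r), w0
3. not Box (p and r), w0
4. Box (p and r), w1
5. not (p and r), w2
6. not r, w2
Accessibility: w0Rw1, w0Rw2
The negation has an open branch (countermodel exists).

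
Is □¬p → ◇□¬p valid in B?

Tableau for the negation ¬(□¬p → ◇□¬p):
1. ¬(□¬p → ◇□¬p), 0
2. □¬p, 0
3. ¬◇□¬p, 0
4. ¬p, 0
5. ¬□¬p, 0
6. p, 1
7. ¬p, 1
Accessibility: 0R0, 0R1, 1R0, 1R1
Branch closes: p and ¬p both at 1.
All branches of the negation close; one closing branch shown above.

Valid in B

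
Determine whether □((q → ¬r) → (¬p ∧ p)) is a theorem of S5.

No, not valid

Tableau for the negation ¬□((q → ¬r) → (¬p ∧ p)):
1. ¬□((q → ¬r) → (¬p ∧ p)), w0
2. ¬((q → ¬r) → (¬p ∧ p)), w1
3. q → ¬r, w1
4. ¬(¬p ∧ p), w1
5. ¬r, w1
6. ¬p, w1
Accessibility: w0Rw0, w0Rw1, w1Rw0, w1Rw1
The negation has an open branch (countermodel exists).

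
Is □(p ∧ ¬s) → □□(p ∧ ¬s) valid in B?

Tableau for the negation ¬(□(p ∧ ¬s) → □□(p ∧ ¬s)):
1. ¬(□(p ∧ ¬s) → □□(p ∧ ¬s)), u
2. □(p ∧ ¬s), u   [¬→-rule on 1]
3. ¬□□(p ∧ ¬s), u   [¬→-rule on 1]
4. p ∧ ¬s, u   [□-rule on 2 via uRu]
5. p, u   [∧-rule on 4]
6. ¬s, u   [∧-rule on 4]
7. ¬□(p ∧ ¬s), v   [¬□-rule on 3: fresh world v, uRv]
8. p ∧ ¬s, v   [□-rule on 2 via uRv]
9. p, v   [∧-rule on 8]
10. ¬s, v   [∧-rule on 8]
11. ¬(p ∧ ¬s), w   [¬□-rule on 7: fresh world w, vRw]
12. s, w   [¬∧-rule on 11 (branches; this branch)]
Accessibility: uRu, uRv, vRu, vRv, vRw, wRv, wRw
The negation has an open branch (countermodel exists).

Not valid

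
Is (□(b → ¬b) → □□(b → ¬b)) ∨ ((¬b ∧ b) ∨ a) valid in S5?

Valid

Tableau for the negation ¬((□(b → ¬b) → □□(b → ¬b)) ∨ ((¬b ∧ b) ∨ a)):
1. ¬((□(b → ¬b) → □□(b → ¬b)) ∨ ((¬b ∧ b) ∨ a)), 0
2. ¬(□(b → ¬b) → □□(b → ¬b)), 0
3. ¬((¬b ∧ b) ∨ a), 0
4. □(b → ¬b), 0
5. ¬□□(b → ¬b), 0
6. ¬(¬b ∧ b), 0
7. ¬a, 0
8. b → ¬b, 0
9. ¬b, 0
10. ¬□(b → ¬b), 1
11. b → ¬b, 1
12. ¬b, 1
13. ¬(b → ¬b), 2
14. b, 2
15. b → ¬b, 2
16. ¬b, 2
Accessibility: 0R0, 0R1, 0R2, 1R0, 1R1, 1R2, 2R0, 2R1, 2R2
Branch closes: b and ¬b both at 2.
All branches of the negation close; one closing branch shown above.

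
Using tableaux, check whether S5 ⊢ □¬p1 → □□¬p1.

Valid in S5

Tableau for the negation ¬(□¬p1 → □□¬p1):
1. ¬(□¬p1 → □□¬p1), u
2. □¬p1, u   [¬→-rule on 1]
3. ¬□□¬p1, u   [¬→-rule on 1]
4. ¬p1, u   [□-rule on 2 via uRu]
5. ¬□¬p1, v   [¬□-rule on 3: fresh world v, uRv]
6. ¬p1, v   [□-rule on 2 via uRv]
7. p1, w   [¬□-rule on 5: fresh world w, vRw]
8. ¬p1, w   [□-rule on 2 via uRw]
Accessibility: uRu, uRv, uRw, vRu, vRv, vRw, wRu, wRv, wRw
Branch closes: p1 and ¬p1 both at w.
All branches of the negation close; one closing branch shown above.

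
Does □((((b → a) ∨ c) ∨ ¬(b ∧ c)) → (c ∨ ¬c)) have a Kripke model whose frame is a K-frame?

Yes, satisfiable

1. □((((b → a) ∨ c) ∨ ¬(b ∧ c)) → (c ∨ ¬c)), u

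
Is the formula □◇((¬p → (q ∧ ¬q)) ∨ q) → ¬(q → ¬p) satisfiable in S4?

Yes, satisfiable

1. □◇((¬p → (q ∧ ¬q)) ∨ q) → ¬(q → ¬p), u
2. ¬(q → ¬p), u
3. q, u
4. p, u
Accessibility: uRu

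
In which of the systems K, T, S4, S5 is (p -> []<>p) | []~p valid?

S5

S4-tableau for the negation ~((p -> []<>p) | []~p):
1. ~((p -> []<>p) | []~p), u
2. ~(p -> []<>p), u
3. ~[]~p, u
4. p, u
5. ~[]<>p, u
6. p, v
7. ~<>p, w
8. ~p, w
Accessibility: uRu, uRv, uRw, vRv, wRw
Complete open branch: countermodel on an S4-frame, so not valid in S4, nor in K, T (the same frame is also a K-frame and a T-frame).
S5-tableau for the negation ~((p -> []<>p) | []~p):
1. ~((p -> []<>p) | []~p), u
2. ~(p -> []<>p), u
3. ~[]~p, u
4. p, u
5. ~[]<>p, u
6. p, v
7. ~<>p, w
8. ~p, u
Accessibility: uRu, uRv, uRw, vRu, vRv, vRw, wRu, wRv, wRw
Branch closes: p and ~p both at u.
Every branch closes (one shown): valid in S5.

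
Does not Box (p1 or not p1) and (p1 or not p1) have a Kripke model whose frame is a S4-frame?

Unsatisfiable (every branch closes)

1. not Box (p1 or not p1) and (p1 or not p1), w0
2. not Box (p1 or not p1), w0
3. p1 or not p1, w0
4. not p1, w0
5. not (p1 or not p1), w1
6. not p1, w1
7. p1, w1
Accessibility: w0Rw0, w0Rw1, w1Rw1
Branch closes: p1 and not p1 both at w1.
All branches of the tableau close; one closing branch shown above.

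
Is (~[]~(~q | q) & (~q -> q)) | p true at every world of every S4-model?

Tableau for the negation ~((~[]~(~q | q) & (~q -> q)) | p):
1. ~((~[]~(~q | q) & (~q -> q)) | p), w0
2. ~(~[]~(~q | q) & (~q -> q)), w0
3. ~p, w0
4. ~(~q -> q), w0
5. ~q, w0
Accessibility: w0Rw0
The negation has an open branch (countermodel exists).

No, not valid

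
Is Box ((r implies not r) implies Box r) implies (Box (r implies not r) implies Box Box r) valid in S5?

Valid in S5

Tableau for the negation not (Box ((r implies not r) implies Box r) implies (Box (r implies not r) implies Box Box r)):
1. not (Box ((r implies not r) implies Box r) implies (Box (r implies not r) implies Box Box r)), u
2. Box ((r implies not r) implies Box r), u   [neg-implies-rule on 1]
3. not (Box (r implies not r) implies Box Box r), u   [neg-implies-rule on 1]
4. Box (r implies not r), u   [neg-implies-rule on 3]
5. not Box Box r, u   [neg-implies-rule on 3]
6. (r implies not r) implies Box r, u   [Box-rule on 2 via uRu]
7. r implies not r, u   [Box-rule on 4 via uRu]
8. Box r, u   [implies-rule on 6 (branches; this branch)]
9. r, u   [Box-rule on 8 via uRu]
10. not r, u   [implies-rule on 7 (branches; this branch)]
Accessibility: uRu
Branch closes: r and not r both at u.
Every branch of the negation's tableau closes; the branch above is one of them.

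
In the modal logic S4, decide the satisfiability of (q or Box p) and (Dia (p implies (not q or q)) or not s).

1. (q or Box p) and (Dia (p implies (not q or q)) or not s), 0
2. q or Box p, 0   [and-rule on 1]
3. Dia (p implies (not q or q)) or not s, 0   [and-rule on 1]
4. Box p, 0   [or-rule on 2 (branches; this branch)]
5. p, 0   [Box-rule on 4 via 0R0]
6. not s, 0   [or-rule on 3 (branches; this branch)]
Accessibility: 0R0

Yes, satisfiable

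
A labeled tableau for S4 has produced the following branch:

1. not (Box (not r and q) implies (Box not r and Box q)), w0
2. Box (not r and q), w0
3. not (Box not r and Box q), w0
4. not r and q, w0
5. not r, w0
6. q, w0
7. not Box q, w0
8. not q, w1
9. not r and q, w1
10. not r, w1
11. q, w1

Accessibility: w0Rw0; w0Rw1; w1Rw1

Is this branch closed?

Both q and not q appear at w1.

Closed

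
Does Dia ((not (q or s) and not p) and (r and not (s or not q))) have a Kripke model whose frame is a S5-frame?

1. Dia ((not (q or s) and not p) and (r and not (s or not q))), w0
2. (not (q or s) and not p) and (r and not (s or not q)), w1   [Dia-rule on 1: fresh world w1, w0Rw1]
3. not (q or s) and not p, w1   [and-rule on 2]
4. r and not (s or not q), w1   [and-rule on 2]
5. not (q or s), w1   [and-rule on 3]
6. not p, w1   [and-rule on 3]
7. r, w1   [and-rule on 4]
8. not (s or not q), w1   [and-rule on 4]
9. not q, w1   [neg-or-rule on 5]
10. not s, w1   [neg-or-rule on 5]
11. q, w1   [neg-or-rule on 8]
Accessibility: w0Rw0, w0Rw1, w1Rw0, w1Rw1
Branch closes: q and not q both at w1.
Every branch closes; the branch above is one of them.

Unsatisfiable (every branch closes)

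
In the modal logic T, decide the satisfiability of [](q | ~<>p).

Satisfiable

1. [](q | ~<>p), w0
2. q | ~<>p, w0
3. ~<>p, w0
4. ~p, w0
Accessibility: w0Rw0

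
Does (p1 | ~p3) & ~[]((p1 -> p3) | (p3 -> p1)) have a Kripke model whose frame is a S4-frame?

1. (p1 | ~p3) & ~[]((p1 -> p3) | (p3 -> p1)), u
2. p1 | ~p3, u
3. ~[]((p1 -> p3) | (p3 -> p1)), u
4. ~p3, u
5. ~((p1 -> p3) | (p3 -> p1)), v
6. ~(p1 -> p3), v
7. ~(p3 -> p1), v
8. p1, v
9. ~p3, v
10. p3, v
11. ~p1, v
Accessibility: uRu, uRv, vRv
Branch closes: p3 and ~p3 both at v.
All branches of the tableau close; one closing branch shown above.

Unsatisfiable (every branch closes)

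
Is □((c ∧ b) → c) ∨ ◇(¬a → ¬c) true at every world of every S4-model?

Valid in S4

Tableau for the negation ¬(□((c ∧ b) → c) ∨ ◇(¬a → ¬c)):
1. ¬(□((c ∧ b) → c) ∨ ◇(¬a → ¬c)), u
2. ¬□((c ∧ b) → c), u
3. ¬◇(¬a → ¬c), u
4. ¬(¬a → ¬c), u
5. ¬a, u
6. c, u
7. ¬((c ∧ b) → c), v
8. c ∧ b, v
9. ¬c, v
10. c, v
11. b, v
Accessibility: uRu, uRv, vRv
Branch closes: c and ¬c both at v.
All branches of the negation close; one closing branch shown above.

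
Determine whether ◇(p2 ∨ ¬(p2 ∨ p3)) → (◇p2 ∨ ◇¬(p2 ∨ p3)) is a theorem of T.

Valid

Tableau for the negation ¬(◇(p2 ∨ ¬(p2 ∨ p3)) → (◇p2 ∨ ◇¬(p2 ∨ p3))):
1. ¬(◇(p2 ∨ ¬(p2 ∨ p3)) → (◇p2 ∨ ◇¬(p2 ∨ p3))), w0
2. ◇(p2 ∨ ¬(p2 ∨ p3)), w0   [¬→-rule on 1]
3. ¬(◇p2 ∨ ◇¬(p2 ∨ p3)), w0   [¬→-rule on 1]
4. ¬◇p2, w0   [¬∨-rule on 3]
5. ¬◇¬(p2 ∨ p3), w0   [¬∨-rule on 3]
6. ¬p2, w0   [¬◇-rule on 4 via w0Rw0]
7. p2 ∨ p3, w0   [¬◇-rule on 5 via w0Rw0]
8. p3, w0   [∨-rule on 7 (branches; this branch)]
9. p2 ∨ ¬(p2 ∨ p3), w1   [◇-rule on 2: fresh world w1, w0Rw1]
10. ¬p2, w1   [¬◇-rule on 4 via w0Rw1]
11. p2 ∨ p3, w1   [¬◇-rule on 5 via w0Rw1]
12. ¬(p2 ∨ p3), w1   [∨-rule on 9 (branches; this branch)]
13. ¬p3, w1   [¬∨-rule on 12]
14. p3, w1   [∨-rule on 11 (branches; this branch)]
Accessibility: w0Rw0, w0Rw1, w1Rw1
Branch closes: p3 and ¬p3 both at w1.
Every branch of the negation's tableau closes; the branch above is one of them.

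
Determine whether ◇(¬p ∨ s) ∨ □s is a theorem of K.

No, not valid

Tableau for the negation ¬(◇(¬p ∨ s) ∨ □s):
1. ¬(◇(¬p ∨ s) ∨ □s), 0
2. ¬◇(¬p ∨ s), 0
3. ¬□s, 0
4. ¬s, 1
5. ¬(¬p ∨ s), 1
6. p, 1
Accessibility: 0R1
The negation has an open branch (countermodel exists).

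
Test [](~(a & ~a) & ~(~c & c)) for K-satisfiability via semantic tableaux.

Satisfiable

1. [](~(a & ~a) & ~(~c & c)), u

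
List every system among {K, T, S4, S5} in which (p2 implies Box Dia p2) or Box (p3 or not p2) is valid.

S5

S5-tableau for the negation not ((p2 implies Box Dia p2) or Box (p3 or not p2)):
1. not ((p2 implies Box Dia p2) or Box (p3 or not p2)), 0
2. not (p2 implies Box Dia p2), 0   [neg-or-rule on 1]
3. not Box (p3 or not p2), 0   [neg-or-rule on 1]
4. p2, 0   [neg-implies-rule on 2]
5. not Box Dia p2, 0   [neg-implies-rule on 2]
6. not (p3 or not p2), 1   [neg-Box-rule on 3: fresh world 1, 0R1]
7. not p3, 1   [neg-or-rule on 6]
8. p2, 1   [neg-or-rule on 6]
9. not Dia p2, 2   [neg-Box-rule on 5: fresh world 2, 0R2]
10. not p2, 0   [neg-Dia-rule on 9 via 2R0]
Accessibility: 0R0, 0R1, 0R2, 1R0, 1R1, 1R2, 2R0, 2R1, 2R2
Branch closes: p2 and not p2 both at 0.
Every branch closes (one shown): valid in S5.
S4-tableau for the negation not ((p2 implies Box Dia p2) or Box (p3 or not p2)):
1. not ((p2 implies Box Dia p2) or Box (p3 or not p2)), 0
2. not (p2 implies Box Dia p2), 0   [neg-or-rule on 1]
3. not Box (p3 or not p2), 0   [neg-or-rule on 1]
4. p2, 0   [neg-implies-rule on 2]
5. not Box Dia p2, 0   [neg-implies-rule on 2]
6. not (p3 or not p2), 1   [neg-Box-rule on 3: fresh world 1, 0R1]
7. not p3, 1   [neg-or-rule on 6]
8. p2, 1   [neg-or-rule on 6]
9. not Dia p2, 2   [neg-Box-rule on 5: fresh world 2, 0R2]
10. not p2, 2   [neg-Dia-rule on 9 via 2R2]
Accessibility: 0R0, 0R1, 0R2, 1R1, 2R2
Complete open branch: countermodel on an S4-frame, so not valid in S4, nor in K, T (the same frame is also a K-frame and a T-frame).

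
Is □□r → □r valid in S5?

Tableau for the negation ¬(□□r → □r):
1. ¬(□□r → □r), 0
2. □□r, 0
3. ¬□r, 0
4. □r, 0
5. r, 0
6. ¬r, 1
7. □r, 1
8. r, 1
Accessibility: 0R0, 0R1, 1R0, 1R1
Branch closes: r and ¬r both at 1.
All branches of the negation close; one closing branch shown above.

Valid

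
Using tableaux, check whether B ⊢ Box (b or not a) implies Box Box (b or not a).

Invalid (countermodel exists)

Tableau for the negation not (Box (b or not a) implies Box Box (b or not a)):
1. not (Box (b or not a) implies Box Box (b or not a)), u
2. Box (b or not a), u
3. not Box Box (b or not a), u
4. b or not a, u
5. not a, u
6. not Box (b or not a), v
7. b or not a, v
8. not a, v
9. not (b or not a), w
10. not b, w
11. a, w
Accessibility: uRu, uRv, vRu, vRv, vRw, wRv, wRw
The negation has an open branch (countermodel exists).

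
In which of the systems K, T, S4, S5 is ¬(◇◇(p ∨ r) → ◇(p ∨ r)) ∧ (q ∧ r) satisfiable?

K

K-tableau for the formula:
1. ¬(◇◇(p ∨ r) → ◇(p ∨ r)) ∧ (q ∧ r), u
2. ¬(◇◇(p ∨ r) → ◇(p ∨ r)), u   [∧-rule on 1]
3. q ∧ r, u   [∧-rule on 1]
4. ◇◇(p ∨ r), u   [¬→-rule on 2]
5. ¬◇(p ∨ r), u   [¬→-rule on 2]
6. q, u   [∧-rule on 3]
7. r, u   [∧-rule on 3]
8. ◇(p ∨ r), v   [◇-rule on 4: fresh world v, uRv]
9. ¬(p ∨ r), v   [¬◇-rule on 5 via uRv]
10. ¬p, v   [¬∨-rule on 9]
11. ¬r, v   [¬∨-rule on 9]
12. p ∨ r, w   [◇-rule on 8: fresh world w, vRw]
13. r, w   [∨-rule on 12 (branches; this branch)]
Accessibility: uRv, vRw
Complete open branch: satisfiable in K.
T-tableau for the formula:
1. ¬(◇◇(p ∨ r) → ◇(p ∨ r)) ∧ (q ∧ r), u
2. ¬(◇◇(p ∨ r) → ◇(p ∨ r)), u   [∧-rule on 1]
3. q ∧ r, u   [∧-rule on 1]
4. ◇◇(p ∨ r), u   [¬→-rule on 2]
5. ¬◇(p ∨ r), u   [¬→-rule on 2]
6. q, u   [∧-rule on 3]
7. r, u   [∧-rule on 3]
8. ¬(p ∨ r), u   [¬◇-rule on 5 via uRu]
9. ¬p, u   [¬∨-rule on 8]
10. ¬r, u   [¬∨-rule on 8]
Accessibility: uRu
Branch closes: r and ¬r both at u.
Every branch closes (one shown): unsatisfiable in T, hence also in S4, S5 (every S4/S5-frame is a T-frame).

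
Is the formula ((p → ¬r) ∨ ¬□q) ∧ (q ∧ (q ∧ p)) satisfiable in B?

1. ((p → ¬r) ∨ ¬□q) ∧ (q ∧ (q ∧ p)), u
2. (p → ¬r) ∨ ¬□q, u
3. q ∧ (q ∧ p), u
4. q, u
5. q ∧ p, u
6. p, u
7. ¬□q, u
8. ¬q, v
Accessibility: uRu, uRv, vRu, vRv

Yes, satisfiable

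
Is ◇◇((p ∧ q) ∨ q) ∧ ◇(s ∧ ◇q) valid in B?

Tableau for the negation ¬(◇◇((p ∧ q) ∨ q) ∧ ◇(s ∧ ◇q)):
1. ¬(◇◇((p ∧ q) ∨ q) ∧ ◇(s ∧ ◇q)), u
2. ¬◇(s ∧ ◇q), u
3. ¬(s ∧ ◇q), u
4. ¬◇q, u
5. ¬q, u
Accessibility: uRu
The negation has an open branch (countermodel exists).

Invalid (countermodel exists)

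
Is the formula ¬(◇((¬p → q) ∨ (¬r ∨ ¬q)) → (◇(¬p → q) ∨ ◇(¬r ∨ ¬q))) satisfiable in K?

Unsatisfiable

1. ¬(◇((¬p → q) ∨ (¬r ∨ ¬q)) → (◇(¬p → q) ∨ ◇(¬r ∨ ¬q))), 0
2. ◇((¬p → q) ∨ (¬r ∨ ¬q)), 0
3. ¬(◇(¬p → q) ∨ ◇(¬r ∨ ¬q)), 0
4. ¬◇(¬p → q), 0
5. ¬◇(¬r ∨ ¬q), 0
6. (¬p → q) ∨ (¬r ∨ ¬q), 1
7. ¬(¬p → q), 1
8. ¬p, 1
9. ¬q, 1
10. ¬(¬r ∨ ¬q), 1
11. r, 1
12. q, 1
Accessibility: 0R1
Branch closes: q and ¬q both at 1.
(One branch shown.) All branches close.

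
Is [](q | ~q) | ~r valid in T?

Tableau for the negation ~([](q | ~q) | ~r):
1. ~([](q | ~q) | ~r), w0
2. ~[](q | ~q), w0   [~|-rule on 1]
3. r, w0   [~|-rule on 1]
4. ~(q | ~q), w1   [~[]-rule on 2: fresh world w1, w0Rw1]
5. ~q, w1   [~|-rule on 4]
6. q, w1   [~|-rule on 4]
Accessibility: w0Rw0, w0Rw1, w1Rw1
Branch closes: q and ~q both at w1.
All branches of the negation close; one closing branch shown above.

Yes, valid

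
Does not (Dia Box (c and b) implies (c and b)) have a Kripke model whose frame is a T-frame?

Satisfiable (open branch found)

1. not (Dia Box (c and b) implies (c and b)), 0
2. Dia Box (c and b), 0   [neg-implies-rule on 1]
3. not (c and b), 0   [neg-implies-rule on 1]
4. not b, 0   [neg-and-rule on 3 (branches; this branch)]
5. Box (c and b), 1   [Dia-rule on 2: fresh world 1, 0R1]
6. c and b, 1   [Box-rule on 5 via 1R1]
7. c, 1   [and-rule on 6]
8. b, 1   [and-rule on 6]
Accessibility: 0R0, 0R1, 1R1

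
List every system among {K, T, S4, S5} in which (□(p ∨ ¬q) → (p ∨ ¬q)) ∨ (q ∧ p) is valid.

T, S4, S5

K-tableau for the negation ¬((□(p ∨ ¬q) → (p ∨ ¬q)) ∨ (q ∧ p)):
1. ¬((□(p ∨ ¬q) → (p ∨ ¬q)) ∨ (q ∧ p)), w0
2. ¬(□(p ∨ ¬q) → (p ∨ ¬q)), w0   [¬∨-rule on 1]
3. ¬(q ∧ p), w0   [¬∨-rule on 1]
4. □(p ∨ ¬q), w0   [¬→-rule on 2]
5. ¬(p ∨ ¬q), w0   [¬→-rule on 2]
6. ¬p, w0   [¬∨-rule on 5]
7. q, w0   [¬∨-rule on 5]
Complete open branch: countermodel on a K-frame, so not valid in K.
T-tableau for the negation ¬((□(p ∨ ¬q) → (p ∨ ¬q)) ∨ (q ∧ p)):
1. ¬((□(p ∨ ¬q) → (p ∨ ¬q)) ∨ (q ∧ p)), w0
2. ¬(□(p ∨ ¬q) → (p ∨ ¬q)), w0   [¬∨-rule on 1]
3. ¬(q ∧ p), w0   [¬∨-rule on 1]
4. □(p ∨ ¬q), w0   [¬→-rule on 2]
5. ¬(p ∨ ¬q), w0   [¬→-rule on 2]
6. ¬p, w0   [¬∨-rule on 5]
7. q, w0   [¬∨-rule on 5]
8. p ∨ ¬q, w0   [□-rule on 4 via w0Rw0]
9. ¬q, w0   [∨-rule on 8 (branches; this branch)]
Accessibility: w0Rw0
Branch closes: q and ¬q both at w0.
Every branch closes (one shown): valid in T, hence also in S4, S5 (every theorem of T is a theorem of S4 and S5).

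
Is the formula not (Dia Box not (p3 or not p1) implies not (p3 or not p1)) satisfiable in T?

Yes, satisfiable

1. not (Dia Box not (p3 or not p1) implies not (p3 or not p1)), 0
2. Dia Box not (p3 or not p1), 0
3. p3 or not p1, 0
4. not p1, 0
5. Box not (p3 or not p1), 1
6. not (p3 or not p1), 1
7. not p3, 1
8. p1, 1
Accessibility: 0R0, 0R1, 1R1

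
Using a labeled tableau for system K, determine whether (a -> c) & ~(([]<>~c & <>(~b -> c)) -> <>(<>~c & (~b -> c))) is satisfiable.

1. (a -> c) & ~(([]<>~c & <>(~b -> c)) -> <>(<>~c & (~b -> c))), u
2. a -> c, u
3. ~(([]<>~c & <>(~b -> c)) -> <>(<>~c & (~b -> c))), u
4. []<>~c & <>(~b -> c), u
5. ~<>(<>~c & (~b -> c)), u
6. []<>~c, u
7. <>(~b -> c), u
8. c, u
9. ~b -> c, v
10. ~(<>~c & (~b -> c)), v
11. <>~c, v
12. c, v
13. ~<>~c, v
14. ~c, w
15. c, w
Accessibility: uRv, vRw
Branch closes: c and ~c both at w.
All branches of the tableau close; one closing branch shown above.

No, unsatisfiable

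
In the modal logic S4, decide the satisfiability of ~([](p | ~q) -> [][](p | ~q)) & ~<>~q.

1. ~([](p | ~q) -> [][](p | ~q)) & ~<>~q, u
2. ~([](p | ~q) -> [][](p | ~q)), u
3. ~<>~q, u
4. [](p | ~q), u
5. ~[][](p | ~q), u
6. q, u
7. p | ~q, u
8. p, u
9. ~[](p | ~q), v
10. q, v
11. p | ~q, v
12. p, v
13. ~(p | ~q), w
14. ~p, w
15. q, w
16. p | ~q, w
17. ~q, w
Accessibility: uRu, uRv, uRw, vRv, vRw, wRw
Branch closes: q and ~q both at w.
All branches of the tableau close; one closing branch shown above.

No, unsatisfiable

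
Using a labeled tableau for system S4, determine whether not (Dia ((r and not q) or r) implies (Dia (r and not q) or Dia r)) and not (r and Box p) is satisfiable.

No, unsatisfiable

1. not (Dia ((r and not q) or r) implies (Dia (r and not q) or Dia r)) and not (r and Box p), 0
2. not (Dia ((r and not q) or r) implies (Dia (r and not q) or Dia r)), 0   [and-rule on 1]
3. not (r and Box p), 0   [and-rule on 1]
4. Dia ((r and not q) or r), 0   [neg-implies-rule on 2]
5. not (Dia (r and not q) or Dia r), 0   [neg-implies-rule on 2]
6. not Dia (r and not q), 0   [neg-or-rule on 5]
7. not Dia r, 0   [neg-or-rule on 5]
8. not (r and not q), 0   [neg-Dia-rule on 6 via 0R0]
9. not r, 0   [neg-Dia-rule on 7 via 0R0]
10. not Box p, 0   [neg-and-rule on 3 (branches; this branch)]
11. q, 0   [neg-and-rule on 8 (branches; this branch)]
12. (r and not q) or r, 1   [Dia-rule on 4: fresh world 1, 0R1]
13. not (r and not q), 1   [neg-Dia-rule on 6 via 0R1]
14. not r, 1   [neg-Dia-rule on 7 via 0R1]
15. r and not q, 1   [or-rule on 12 (branches; this branch)]
16. r, 1   [and-rule on 15]
17. not q, 1   [and-rule on 15]
Accessibility: 0R0, 0R1, 1R1
Branch closes: r and not r both at 1.
All branches of the tableau close; one closing branch shown above.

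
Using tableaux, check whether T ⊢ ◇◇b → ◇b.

Invalid (countermodel exists)

Tableau for the negation ¬(◇◇b → ◇b):
1. ¬(◇◇b → ◇b), w0
2. ◇◇b, w0   [¬→-rule on 1]
3. ¬◇b, w0   [¬→-rule on 1]
4. ¬b, w0   [¬◇-rule on 3 via w0Rw0]
5. ◇b, w1   [◇-rule on 2: fresh world w1, w0Rw1]
6. ¬b, w1   [¬◇-rule on 3 via w0Rw1]
7. b, w2   [◇-rule on 5: fresh world w2, w1Rw2]
Accessibility: w0Rw0, w0Rw1, w1Rw1, w1Rw2, w2Rw2
The negation has an open branch (countermodel exists).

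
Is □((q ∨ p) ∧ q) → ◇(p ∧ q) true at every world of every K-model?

Tableau for the negation ¬(□((q ∨ p) ∧ q) → ◇(p ∧ q)):
1. ¬(□((q ∨ p) ∧ q) → ◇(p ∧ q)), w0
2. □((q ∨ p) ∧ q), w0
3. ¬◇(p ∧ q), w0
The negation has an open branch (countermodel exists).

Not valid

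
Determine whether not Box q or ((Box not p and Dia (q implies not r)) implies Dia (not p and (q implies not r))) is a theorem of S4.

Tableau for the negation not (not Box q or ((Box not p and Dia (q implies not r)) implies Dia (not p and (q implies not r)))):
1. not (not Box q or ((Box not p and Dia (q implies not r)) implies Dia (not p and (q implies not r)))), u
2. Box q, u
3. not ((Box not p and Dia (q implies not r)) implies Dia (not p and (q implies not r))), u
4. Box not p and Dia (q implies not r), u
5. not Dia (not p and (q implies not r)), u
6. Box not p, u
7. Dia (q implies not r), u
8. q, u
9. not (not p and (q implies not r)), u
10. not p, u
11. not (q implies not r), u
12. r, u
13. q implies not r, v
14. q, v
15. not (not p and (q implies not r)), v
16. not p, v
17. not r, v
18. not (q implies not r), v
19. r, v
Accessibility: uRu, uRv, vRv
Branch closes: r and not r both at v.
All branches of the negation close; one closing branch shown above.

Valid in S4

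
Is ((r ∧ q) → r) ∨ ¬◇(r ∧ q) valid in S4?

Tableau for the negation ¬(((r ∧ q) → r) ∨ ¬◇(r ∧ q)):
1. ¬(((r ∧ q) → r) ∨ ¬◇(r ∧ q)), u
2. ¬((r ∧ q) → r), u
3. ◇(r ∧ q), u
4. r ∧ q, u
5. ¬r, u
6. r, u
7. q, u
Accessibility: uRu
Branch closes: r and ¬r both at u.
All branches of the negation close; one closing branch shown above.

Valid in S4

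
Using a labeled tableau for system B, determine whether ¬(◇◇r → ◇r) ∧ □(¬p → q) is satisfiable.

1. ¬(◇◇r → ◇r) ∧ □(¬p → q), 0
2. ¬(◇◇r → ◇r), 0
3. □(¬p → q), 0
4. ◇◇r, 0
5. ¬◇r, 0
6. ¬p → q, 0
7. ¬r, 0
8. q, 0
9. ◇r, 1
10. ¬p → q, 1
11. ¬r, 1
12. q, 1
13. r, 2
Accessibility: 0R0, 0R1, 1R0, 1R1, 1R2, 2R1, 2R2

Yes, satisfiable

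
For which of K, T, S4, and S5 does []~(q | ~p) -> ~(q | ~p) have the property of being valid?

T, S4, S5

T-tableau for the negation ~([]~(q | ~p) -> ~(q | ~p)):
1. ~([]~(q | ~p) -> ~(q | ~p)), w0
2. []~(q | ~p), w0   [~->-rule on 1]
3. q | ~p, w0   [~->-rule on 1]
4. ~(q | ~p), w0   [[]-rule on 2 via w0Rw0]
5. ~q, w0   [~|-rule on 4]
6. p, w0   [~|-rule on 4]
7. ~p, w0   [|-rule on 3 (branches; this branch)]
Accessibility: w0Rw0
Branch closes: p and ~p both at w0.
Every branch closes (one shown): valid in T, hence also in S4, S5 (every theorem of T is a theorem of S4 and S5).
K-tableau for the negation ~([]~(q | ~p) -> ~(q | ~p)):
1. ~([]~(q | ~p) -> ~(q | ~p)), w0
2. []~(q | ~p), w0   [~->-rule on 1]
3. q | ~p, w0   [~->-rule on 1]
4. ~p, w0   [|-rule on 3 (branches; this branch)]
Complete open branch: countermodel on a K-frame, so not valid in K.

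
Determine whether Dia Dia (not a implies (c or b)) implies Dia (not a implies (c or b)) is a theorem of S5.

Tableau for the negation not (Dia Dia (not a implies (c or b)) implies Dia (not a implies (c or b))):
1. not (Dia Dia (not a implies (c or b)) implies Dia (not a implies (c or b))), w0
2. Dia Dia (not a implies (c or b)), w0
3. not Dia (not a implies (c or b)), w0
4. not (not a implies (c or b)), w0
5. not a, w0
6. not (c or b), w0
7. not c, w0
8. not b, w0
9. Dia (not a implies (c or b)), w1
10. not (not a implies (c or b)), w1
11. not a, w1
12. not (c or b), w1
13. not c, w1
14. not b, w1
15. not a implies (c or b), w2
16. not (not a implies (c or b)), w2
17. not a, w2
18. not (c or b), w2
19. not c, w2
20. not b, w2
21. c or b, w2
22. b, w2
Accessibility: w0Rw0, w0Rw1, w0Rw2, w1Rw0, w1Rw1, w1Rw2, w2Rw0, w2Rw1, w2Rw2
Branch closes: b and not b both at w2.
Every branch of the negation's tableau closes; the branch above is one of them.

Yes, valid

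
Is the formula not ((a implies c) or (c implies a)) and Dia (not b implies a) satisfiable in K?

1. not ((a implies c) or (c implies a)) and Dia (not b implies a), u
2. not ((a implies c) or (c implies a)), u
3. Dia (not b implies a), u
4. not (a implies c), u
5. not (c implies a), u
6. a, u
7. not c, u
8. c, u
9. not a, u
Branch closes: c and not c both at u.
Every branch closes; the branch above is one of them.

Unsatisfiable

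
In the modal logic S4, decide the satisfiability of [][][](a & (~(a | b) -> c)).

Yes, satisfiable

1. [][][](a & (~(a | b) -> c)), w0
2. [][](a & (~(a | b) -> c)), w0
3. [](a & (~(a | b) -> c)), w0
4. a & (~(a | b) -> c), w0
5. a, w0
6. ~(a | b) -> c, w0
7. c, w0
Accessibility: w0Rw0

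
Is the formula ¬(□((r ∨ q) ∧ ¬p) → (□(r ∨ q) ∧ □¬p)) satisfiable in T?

No, unsatisfiable

1. ¬(□((r ∨ q) ∧ ¬p) → (□(r ∨ q) ∧ □¬p)), 0
2. □((r ∨ q) ∧ ¬p), 0
3. ¬(□(r ∨ q) ∧ □¬p), 0
4. (r ∨ q) ∧ ¬p, 0
5. r ∨ q, 0
6. ¬p, 0
7. ¬□(r ∨ q), 0
8. q, 0
9. ¬(r ∨ q), 1
10. ¬r, 1
11. ¬q, 1
12. (r ∨ q) ∧ ¬p, 1
13. r ∨ q, 1
14. ¬p, 1
15. q, 1
Accessibility: 0R0, 0R1, 1R1
Branch closes: q and ¬q both at 1.
Every branch closes; the branch above is one of them.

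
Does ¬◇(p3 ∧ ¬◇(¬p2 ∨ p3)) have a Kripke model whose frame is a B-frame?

Yes, satisfiable

1. ¬◇(p3 ∧ ¬◇(¬p2 ∨ p3)), u
2. ¬(p3 ∧ ¬◇(¬p2 ∨ p3)), u   [¬◇-rule on 1 via uRu]
3. ◇(¬p2 ∨ p3), u   [¬∧-rule on 2 (branches; this branch)]
4. ¬p2 ∨ p3, v   [◇-rule on 3: fresh world v, uRv]
5. ¬(p3 ∧ ¬◇(¬p2 ∨ p3)), v   [¬◇-rule on 1 via uRv]
6. p3, v   [∨-rule on 4 (branches; this branch)]
7. ◇(¬p2 ∨ p3), v   [¬∧-rule on 5 (branches; this branch)]
8. ¬p2 ∨ p3, w   [◇-rule on 7: fresh world w, vRw]
9. p3, w   [∨-rule on 8 (branches; this branch)]
Accessibility: uRu, uRv, vRu, vRv, vRw, wRv, wRw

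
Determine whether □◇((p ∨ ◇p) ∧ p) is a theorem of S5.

Invalid (countermodel exists)

Tableau for the negation ¬□◇((p ∨ ◇p) ∧ p):
1. ¬□◇((p ∨ ◇p) ∧ p), 0
2. ¬◇((p ∨ ◇p) ∧ p), 1
3. ¬((p ∨ ◇p) ∧ p), 0
4. ¬((p ∨ ◇p) ∧ p), 1
5. ¬p, 0
6. ¬p, 1
Accessibility: 0R0, 0R1, 1R0, 1R1
The negation has an open branch (countermodel exists).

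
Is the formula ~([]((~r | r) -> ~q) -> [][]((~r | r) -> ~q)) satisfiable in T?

1. ~([]((~r | r) -> ~q) -> [][]((~r | r) -> ~q)), 0
2. []((~r | r) -> ~q), 0
3. ~[][]((~r | r) -> ~q), 0
4. (~r | r) -> ~q, 0
5. ~q, 0
6. ~[]((~r | r) -> ~q), 1
7. (~r | r) -> ~q, 1
8. ~q, 1
9. ~((~r | r) -> ~q), 2
10. ~r | r, 2
11. q, 2
12. r, 2
Accessibility: 0R0, 0R1, 1R1, 1R2, 2R2

Satisfiable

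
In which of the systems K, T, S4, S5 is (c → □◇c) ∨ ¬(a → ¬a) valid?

S5-tableau for the negation ¬((c → □◇c) ∨ ¬(a → ¬a)):
1. ¬((c → □◇c) ∨ ¬(a → ¬a)), w0
2. ¬(c → □◇c), w0   [¬∨-rule on 1]
3. a → ¬a, w0   [¬∨-rule on 1]
4. c, w0   [¬→-rule on 2]
5. ¬□◇c, w0   [¬→-rule on 2]
6. ¬a, w0   [→-rule on 3 (branches; this branch)]
7. ¬◇c, w1   [¬□-rule on 5: fresh world w1, w0Rw1]
8. ¬c, w0   [¬◇-rule on 7 via w1Rw0]
Accessibility: w0Rw0, w0Rw1, w1Rw0, w1Rw1
Branch closes: c and ¬c both at w0.
Every branch closes (one shown): valid in S5.
S4-tableau for the negation ¬((c → □◇c) ∨ ¬(a → ¬a)):
1. ¬((c → □◇c) ∨ ¬(a → ¬a)), w0
2. ¬(c → □◇c), w0   [¬∨-rule on 1]
3. a → ¬a, w0   [¬∨-rule on 1]
4. c, w0   [¬→-rule on 2]
5. ¬□◇c, w0   [¬→-rule on 2]
6. ¬a, w0   [→-rule on 3 (branches; this branch)]
7. ¬◇c, w1   [¬□-rule on 5: fresh world w1, w0Rw1]
8. ¬c, w1   [¬◇-rule on 7 via w1Rw1]
Accessibility: w0Rw0, w0Rw1, w1Rw1
Complete open branch: countermodel on an S4-frame, so not valid in S4, nor in K, T (the same frame is also a K-frame and a T-frame).

S5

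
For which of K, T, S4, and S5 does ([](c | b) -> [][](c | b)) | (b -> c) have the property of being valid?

S4-tableau for the negation ~(([](c | b) -> [][](c | b)) | (b -> c)):
1. ~(([](c | b) -> [][](c | b)) | (b -> c)), 0
2. ~([](c | b) -> [][](c | b)), 0   [~|-rule on 1]
3. ~(b -> c), 0   [~|-rule on 1]
4. [](c | b), 0   [~->-rule on 2]
5. ~[][](c | b), 0   [~->-rule on 2]
6. b, 0   [~->-rule on 3]
7. ~c, 0   [~->-rule on 3]
8. c | b, 0   [[]-rule on 4 via 0R0]
9. ~[](c | b), 1   [~[]-rule on 5: fresh world 1, 0R1]
10. c | b, 1   [[]-rule on 4 via 0R1]
11. b, 1   [|-rule on 10 (branches; this branch)]
12. ~(c | b), 2   [~[]-rule on 9: fresh world 2, 1R2]
13. ~c, 2   [~|-rule on 12]
14. ~b, 2   [~|-rule on 12]
15. c | b, 2   [[]-rule on 4 via 0R2]
16. b, 2   [|-rule on 15 (branches; this branch)]
Accessibility: 0R0, 0R1, 0R2, 1R1, 1R2, 2R2
Branch closes: b and ~b both at 2.
Every branch closes (one shown): valid in S4, hence also in S5 (every theorem of S4 is a theorem of S5).
T-tableau for the negation ~(([](c | b) -> [][](c | b)) | (b -> c)):
1. ~(([](c | b) -> [][](c | b)) | (b -> c)), 0
2. ~([](c | b) -> [][](c | b)), 0   [~|-rule on 1]
3. ~(b -> c), 0   [~|-rule on 1]
4. [](c | b), 0   [~->-rule on 2]
5. ~[][](c | b), 0   [~->-rule on 2]
6. b, 0   [~->-rule on 3]
7. ~c, 0   [~->-rule on 3]
8. c | b, 0   [[]-rule on 4 via 0R0]
9. ~[](c | b), 1   [~[]-rule on 5: fresh world 1, 0R1]
10. c | b, 1   [[]-rule on 4 via 0R1]
11. b, 1   [|-rule on 10 (branches; this branch)]
12. ~(c | b), 2   [~[]-rule on 9: fresh world 2, 1R2]
13. ~c, 2   [~|-rule on 12]
14. ~b, 2   [~|-rule on 12]
Accessibility: 0R0, 0R1, 1R1, 1R2, 2R2
Complete open branch: countermodel on a T-frame, so not valid in T, nor in K (the same frame is also a K-frame).

S4, S5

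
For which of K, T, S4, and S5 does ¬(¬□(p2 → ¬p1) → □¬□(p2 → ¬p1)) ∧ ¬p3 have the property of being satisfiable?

S4-tableau for the formula:
1. ¬(¬□(p2 → ¬p1) → □¬□(p2 → ¬p1)) ∧ ¬p3, 0
2. ¬(¬□(p2 → ¬p1) → □¬□(p2 → ¬p1)), 0
3. ¬p3, 0
4. ¬□(p2 → ¬p1), 0
5. ¬□¬□(p2 → ¬p1), 0
6. ¬(p2 → ¬p1), 1
7. p2, 1
8. p1, 1
9. □(p2 → ¬p1), 2
10. p2 → ¬p1, 2
11. ¬p1, 2
Accessibility: 0R0, 0R1, 0R2, 1R1, 2R2
Complete open branch: satisfiable in S4, hence also in K, T (this S4-model is also a K-model and a T-model).
S5-tableau for the formula:
1. ¬(¬□(p2 → ¬p1) → □¬□(p2 → ¬p1)) ∧ ¬p3, 0
2. ¬(¬□(p2 → ¬p1) → □¬□(p2 → ¬p1)), 0
3. ¬p3, 0
4. ¬□(p2 → ¬p1), 0
5. ¬□¬□(p2 → ¬p1), 0
6. ¬(p2 → ¬p1), 1
7. p2, 1
8. p1, 1
9. □(p2 → ¬p1), 2
10. p2 → ¬p1, 0
11. p2 → ¬p1, 1
12. p2 → ¬p1, 2
13. ¬p1, 0
14. ¬p1, 1
Accessibility: 0R0, 0R1, 0R2, 1R0, 1R1, 1R2, 2R0, 2R1, 2R2
Branch closes: p1 and ¬p1 both at 1.
Every branch closes (one shown): unsatisfiable in S5.

K, T, S4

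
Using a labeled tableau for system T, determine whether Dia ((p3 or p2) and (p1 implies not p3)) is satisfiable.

1. Dia ((p3 or p2) and (p1 implies not p3)), u
2. (p3 or p2) and (p1 implies not p3), v   [Dia-rule on 1: fresh world v, uRv]
3. p3 or p2, v   [and-rule on 2]
4. p1 implies not p3, v   [and-rule on 2]
5. p2, v   [or-rule on 3 (branches; this branch)]
6. not p3, v   [implies-rule on 4 (branches; this branch)]
Accessibility: uRu, uRv, vRv

Satisfiable (open branch found)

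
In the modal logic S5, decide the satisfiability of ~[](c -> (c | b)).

No, unsatisfiable

1. ~[](c -> (c | b)), w0
2. ~(c -> (c | b)), w1
3. c, w1
4. ~(c | b), w1
5. ~c, w1
6. ~b, w1
Accessibility: w0Rw0, w0Rw1, w1Rw0, w1Rw1
Branch closes: c and ~c both at w1.
(One branch shown.) All branches close.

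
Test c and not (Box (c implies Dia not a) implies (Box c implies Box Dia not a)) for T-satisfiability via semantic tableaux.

Unsatisfiable (every branch closes)

1. c and not (Box (c implies Dia not a) implies (Box c implies Box Dia not a)), u
2. c, u   [and-rule on 1]
3. not (Box (c implies Dia not a) implies (Box c implies Box Dia not a)), u   [and-rule on 1]
4. Box (c implies Dia not a), u   [neg-implies-rule on 3]
5. not (Box c implies Box Dia not a), u   [neg-implies-rule on 3]
6. Box c, u   [neg-implies-rule on 5]
7. not Box Dia not a, u   [neg-implies-rule on 5]
8. c implies Dia not a, u   [Box-rule on 4 via uRu]
9. Dia not a, u   [implies-rule on 8 (branches; this branch)]
10. not Dia not a, v   [neg-Box-rule on 7: fresh world v, uRv]
11. c implies Dia not a, v   [Box-rule on 4 via uRv]
12. c, v   [Box-rule on 6 via uRv]
13. a, v   [neg-Dia-rule on 10 via vRv]
14. Dia not a, v   [implies-rule on 11 (branches; this branch)]
15. not a, w   [Dia-rule on 9: fresh world w, uRw]
16. c implies Dia not a, w   [Box-rule on 4 via uRw]
17. c, w   [Box-rule on 6 via uRw]
18. Dia not a, w   [implies-rule on 16 (branches; this branch)]
19. not a, x   [Dia-rule on 14: fresh world x, vRx]
20. a, x   [neg-Dia-rule on 10 via vRx]
Accessibility: uRu, uRv, uRw, vRv, vRx, wRw, xRx
Branch closes: a and not a both at x.
Every branch closes; the branch above is one of them.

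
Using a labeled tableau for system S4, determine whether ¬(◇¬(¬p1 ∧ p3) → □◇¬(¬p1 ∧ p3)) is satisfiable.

Satisfiable (open branch found)

1. ¬(◇¬(¬p1 ∧ p3) → □◇¬(¬p1 ∧ p3)), 0
2. ◇¬(¬p1 ∧ p3), 0
3. ¬□◇¬(¬p1 ∧ p3), 0
4. ¬(¬p1 ∧ p3), 1
5. ¬p3, 1
6. ¬◇¬(¬p1 ∧ p3), 2
7. ¬p1 ∧ p3, 2
8. ¬p1, 2
9. p3, 2
Accessibility: 0R0, 0R1, 0R2, 1R1, 2R2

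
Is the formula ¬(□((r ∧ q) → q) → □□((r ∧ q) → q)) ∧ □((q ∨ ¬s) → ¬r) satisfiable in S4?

Unsatisfiable (every branch closes)

1. ¬(□((r ∧ q) → q) → □□((r ∧ q) → q)) ∧ □((q ∨ ¬s) → ¬r), w0
2. ¬(□((r ∧ q) → q) → □□((r ∧ q) → q)), w0
3. □((q ∨ ¬s) → ¬r), w0
4. □((r ∧ q) → q), w0
5. ¬□□((r ∧ q) → q), w0
6. (q ∨ ¬s) → ¬r, w0
7. (r ∧ q) → q, w0
8. ¬(q ∨ ¬s), w0
9. ¬q, w0
10. s, w0
11. ¬(r ∧ q), w0
12. ¬□((r ∧ q) → q), w1
13. (q ∨ ¬s) → ¬r, w1
14. (r ∧ q) → q, w1
15. ¬(q ∨ ¬s), w1
16. ¬q, w1
17. s, w1
18. ¬(r ∧ q), w1
19. ¬((r ∧ q) → q), w2
20. r ∧ q, w2
21. ¬q, w2
22. r, w2
23. q, w2
Accessibility: w0Rw0, w0Rw1, w0Rw2, w1Rw1, w1Rw2, w2Rw2
Branch closes: q and ¬q both at w2.
Every branch closes; the branch above is one of them.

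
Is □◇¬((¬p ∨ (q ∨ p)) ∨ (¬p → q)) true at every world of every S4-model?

No, not valid

Tableau for the negation ¬□◇¬((¬p ∨ (q ∨ p)) ∨ (¬p → q)):
1. ¬□◇¬((¬p ∨ (q ∨ p)) ∨ (¬p → q)), u
2. ¬◇¬((¬p ∨ (q ∨ p)) ∨ (¬p → q)), v
3. (¬p ∨ (q ∨ p)) ∨ (¬p → q), v
4. ¬p → q, v
5. q, v
Accessibility: uRu, uRv, vRv
The negation has an open branch (countermodel exists).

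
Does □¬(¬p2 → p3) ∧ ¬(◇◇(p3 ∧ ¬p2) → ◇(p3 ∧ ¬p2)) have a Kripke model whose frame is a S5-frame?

Unsatisfiable

1. □¬(¬p2 → p3) ∧ ¬(◇◇(p3 ∧ ¬p2) → ◇(p3 ∧ ¬p2)), 0
2. □¬(¬p2 → p3), 0
3. ¬(◇◇(p3 ∧ ¬p2) → ◇(p3 ∧ ¬p2)), 0
4. ◇◇(p3 ∧ ¬p2), 0
5. ¬◇(p3 ∧ ¬p2), 0
6. ¬(¬p2 → p3), 0
7. ¬p2, 0
8. ¬p3, 0
9. ¬(p3 ∧ ¬p2), 0
10. ◇(p3 ∧ ¬p2), 1
11. ¬(¬p2 → p3), 1
12. ¬p2, 1
13. ¬p3, 1
14. ¬(p3 ∧ ¬p2), 1
15. p3 ∧ ¬p2, 2
16. p3, 2
17. ¬p2, 2
18. ¬(¬p2 → p3), 2
19. ¬p3, 2
Accessibility: 0R0, 0R1, 0R2, 1R0, 1R1, 1R2, 2R0, 2R1, 2R2
Branch closes: p3 and ¬p3 both at 2.
Every branch closes; the branch above is one of them.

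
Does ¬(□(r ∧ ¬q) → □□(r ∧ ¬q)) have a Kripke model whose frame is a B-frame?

1. ¬(□(r ∧ ¬q) → □□(r ∧ ¬q)), w0
2. □(r ∧ ¬q), w0   [¬→-rule on 1]
3. ¬□□(r ∧ ¬q), w0   [¬→-rule on 1]
4. r ∧ ¬q, w0   [□-rule on 2 via w0Rw0]
5. r, w0   [∧-rule on 4]
6. ¬q, w0   [∧-rule on 4]
7. ¬□(r ∧ ¬q), w1   [¬□-rule on 3: fresh world w1, w0Rw1]
8. r ∧ ¬q, w1   [□-rule on 2 via w0Rw1]
9. r, w1   [∧-rule on 8]
10. ¬q, w1   [∧-rule on 8]
11. ¬(r ∧ ¬q), w2   [¬□-rule on 7: fresh world w2, w1Rw2]
12. q, w2   [¬∧-rule on 11 (branches; this branch)]
Accessibility: w0Rw0, w0Rw1, w1Rw0, w1Rw1, w1Rw2, w2Rw1, w2Rw2

Yes, satisfiable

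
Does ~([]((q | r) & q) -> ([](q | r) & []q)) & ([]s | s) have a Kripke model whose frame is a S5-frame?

1. ~([]((q | r) & q) -> ([](q | r) & []q)) & ([]s | s), u
2. ~([]((q | r) & q) -> ([](q | r) & []q)), u
3. []s | s, u
4. []((q | r) & q), u
5. ~([](q | r) & []q), u
6. (q | r) & q, u
7. q | r, u
8. q, u
9. []s, u
10. s, u
11. ~[](q | r), u
12. r, u
13. ~(q | r), v
14. ~q, v
15. ~r, v
16. (q | r) & q, v
17. q | r, v
18. q, v
Accessibility: uRu, uRv, vRu, vRv
Branch closes: q and ~q both at v.
(One branch shown.) All branches close.

Unsatisfiable (every branch closes)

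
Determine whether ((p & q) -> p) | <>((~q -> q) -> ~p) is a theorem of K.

Tableau for the negation ~(((p & q) -> p) | <>((~q -> q) -> ~p)):
1. ~(((p & q) -> p) | <>((~q -> q) -> ~p)), u
2. ~((p & q) -> p), u
3. ~<>((~q -> q) -> ~p), u
4. p & q, u
5. ~p, u
6. p, u
7. q, u
Branch closes: p and ~p both at u.
Every branch of the negation's tableau closes; the branch above is one of them.

Valid in K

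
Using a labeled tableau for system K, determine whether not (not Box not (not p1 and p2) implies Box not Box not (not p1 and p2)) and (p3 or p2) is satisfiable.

1. not (not Box not (not p1 and p2) implies Box not Box not (not p1 and p2)) and (p3 or p2), 0
2. not (not Box not (not p1 and p2) implies Box not Box not (not p1 and p2)), 0
3. p3 or p2, 0
4. not Box not (not p1 and p2), 0
5. not Box not Box not (not p1 and p2), 0
6. p2, 0
7. not p1 and p2, 1
8. not p1, 1
9. p2, 1
10. Box not (not p1 and p2), 2
Accessibility: 0R1, 0R2

Yes, satisfiable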